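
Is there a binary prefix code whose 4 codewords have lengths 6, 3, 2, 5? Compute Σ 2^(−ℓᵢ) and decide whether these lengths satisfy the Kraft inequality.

0.421875; yes

With common denominator 2^6 = 64: Σ 2^(−ℓᵢ) = 1/64 + 8/64 + 16/64 + 2/64 = 27/64 = 0.421875.
Kraft's inequality requires Σ ≤ 1; here Σ = 0.421875 ≤ 1, so such a prefix code exists.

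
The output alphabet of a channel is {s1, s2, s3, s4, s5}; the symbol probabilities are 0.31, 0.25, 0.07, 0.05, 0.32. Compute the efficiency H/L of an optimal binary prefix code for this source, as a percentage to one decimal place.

Entropy H = −Σ p log₂ p ≈ 2.0345 bits.
Huffman merges: 1/20+7/100→3/25; 3/25+1/4→37/100; 31/100+8/25→63/100; 37/100+63/100→1. L = 53/25 ≈ 2.1200.
Efficiency = H/L = 2.0345/2.1200 = 96.0%.

96.0%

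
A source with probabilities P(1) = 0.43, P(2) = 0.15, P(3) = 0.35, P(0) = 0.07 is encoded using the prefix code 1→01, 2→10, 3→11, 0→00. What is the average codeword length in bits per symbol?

L̄ = Σ pᵢ·ℓᵢ = 0.43·2 + 0.15·2 + 0.35·2 + 0.07·2 = 2 bits/symbol.

2 bits/symbol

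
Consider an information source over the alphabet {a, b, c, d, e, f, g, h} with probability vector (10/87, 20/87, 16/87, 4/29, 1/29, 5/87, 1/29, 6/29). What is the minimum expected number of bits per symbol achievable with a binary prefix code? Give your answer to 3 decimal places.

Repeatedly combine the two least-probable nodes; the expected code length is the sum of the merged weights.
merge 1/29 + 1/29 → 2/29
merge 5/87 + 2/29 → 11/87
merge 10/87 + 11/87 → 7/29
merge 4/29 + 16/87 → 28/87
merge 6/29 + 20/87 → 38/87
merge 7/29 + 28/87 → 49/87
merge 38/87 + 49/87 → 1
L = 2/29 + 11/87 + 7/29 + 28/87 + 38/87 + 49/87 + 1 = 80/29 ≈ 2.759 bits/symbol.

2.759 bits/symbol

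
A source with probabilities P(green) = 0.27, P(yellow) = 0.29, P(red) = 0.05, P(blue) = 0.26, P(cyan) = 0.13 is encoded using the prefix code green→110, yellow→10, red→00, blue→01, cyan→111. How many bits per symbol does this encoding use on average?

2.4 bits/symbol

L̄ = Σ pᵢ·ℓᵢ = 0.27·3 + 0.29·2 + 0.05·2 + 0.26·2 + 0.13·3 = 2.4 bits/symbol.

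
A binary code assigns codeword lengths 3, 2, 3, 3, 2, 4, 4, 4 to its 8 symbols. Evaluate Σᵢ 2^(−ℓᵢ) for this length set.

1.0625

With common denominator 2^4 = 16: Σ 2^(−ℓᵢ) = 2/16 + 4/16 + 2/16 + 2/16 + 4/16 + 1/16 + 1/16 + 1/16 = 17/16 = 1.0625.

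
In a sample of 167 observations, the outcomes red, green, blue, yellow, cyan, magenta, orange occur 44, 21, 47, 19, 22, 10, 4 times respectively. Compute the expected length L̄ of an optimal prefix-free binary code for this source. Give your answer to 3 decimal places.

Probabilities are the counts divided by 167.
Repeatedly combine the two least-probable nodes; the expected code length is the sum of the merged weights.
merge 4/167 + 10/167 → 14/167
merge 14/167 + 19/167 → 33/167
merge 21/167 + 22/167 → 43/167
merge 33/167 + 43/167 → 76/167
merge 44/167 + 47/167 → 91/167
merge 76/167 + 91/167 → 1
L = 14/167 + 33/167 + 43/167 + 76/167 + 91/167 + 1 = 424/167 ≈ 2.539 bits/symbol.

2.539 bits/symbol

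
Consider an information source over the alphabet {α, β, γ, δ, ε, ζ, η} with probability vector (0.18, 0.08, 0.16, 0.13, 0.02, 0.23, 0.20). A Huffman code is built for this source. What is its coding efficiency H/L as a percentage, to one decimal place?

97.7%

Entropy H = −Σ p log₂ p ≈ 2.6074 bits.
Huffman merges: 1/50+2/25→1/10; 1/10+13/100→23/100; 4/25+9/50→17/50; 1/5+23/100→43/100; 23/100+17/50→57/100; 43/100+57/100→1. L = 267/100 ≈ 2.6700.
Efficiency = H/L = 2.6074/2.6700 = 97.7%.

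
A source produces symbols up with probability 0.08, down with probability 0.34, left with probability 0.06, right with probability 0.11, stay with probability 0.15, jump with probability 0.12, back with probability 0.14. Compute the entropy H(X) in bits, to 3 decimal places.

2.589 bits

H = −Σ pᵢ log₂ pᵢ.
−0.08·log₂(0.08) = 0.2915
−0.34·log₂(0.34) = 0.5292
−0.06·log₂(0.06) = 0.2435
−0.11·log₂(0.11) = 0.3503
−0.15·log₂(0.15) = 0.4105
−0.12·log₂(0.12) = 0.3671
−0.14·log₂(0.14) = 0.3971
Sum ≈ 2.5892 → 2.589 bits.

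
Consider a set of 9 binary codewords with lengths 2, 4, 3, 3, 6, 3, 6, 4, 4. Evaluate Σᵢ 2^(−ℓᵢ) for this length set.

0.84375

With common denominator 2^6 = 64: Σ 2^(−ℓᵢ) = 16/64 + 4/64 + 8/64 + 8/64 + 1/64 + 8/64 + 1/64 + 4/64 + 4/64 = 54/64 = 0.84375.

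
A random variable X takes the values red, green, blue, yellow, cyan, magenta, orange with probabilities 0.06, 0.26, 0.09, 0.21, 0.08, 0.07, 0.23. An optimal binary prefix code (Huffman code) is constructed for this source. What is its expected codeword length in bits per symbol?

Repeatedly combine the two least-probable nodes; the expected code length is the sum of the merged weights.
merge 3/50 + 7/100 → 13/100
merge 2/25 + 9/100 → 17/100
merge 13/100 + 17/100 → 3/10
merge 21/100 + 23/100 → 11/25
merge 13/50 + 3/10 → 14/25
merge 11/25 + 14/25 → 1
L = 13/100 + 17/100 + 3/10 + 11/25 + 14/25 + 1 = 13/5 = 2.6 bits/symbol.

2.6 bits/symbol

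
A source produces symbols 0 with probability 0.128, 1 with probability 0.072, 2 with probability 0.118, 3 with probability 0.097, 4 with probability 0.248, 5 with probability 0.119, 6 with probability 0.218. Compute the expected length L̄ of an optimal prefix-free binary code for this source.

2.703 bits/symbol

Repeatedly combine the two least-probable nodes; the expected code length is the sum of the merged weights.
merge 9/125 + 97/1000 → 169/1000
merge 59/500 + 119/1000 → 237/1000
merge 16/125 + 169/1000 → 297/1000
merge 109/500 + 237/1000 → 91/200
merge 31/125 + 297/1000 → 109/200
merge 91/200 + 109/200 → 1
L = 169/1000 + 237/1000 + 297/1000 + 91/200 + 109/200 + 1 = 2703/1000 = 2.703 bits/symbol.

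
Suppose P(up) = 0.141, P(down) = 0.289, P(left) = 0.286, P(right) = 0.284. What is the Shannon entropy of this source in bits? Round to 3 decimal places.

1.948 bits

H = −Σ pᵢ log₂ pᵢ.
−0.141·log₂(0.141) = 0.3985
−0.289·log₂(0.289) = 0.5176
−0.286·log₂(0.286) = 0.5165
−0.284·log₂(0.284) = 0.5158
Sum ≈ 1.9483 → 1.948 bits.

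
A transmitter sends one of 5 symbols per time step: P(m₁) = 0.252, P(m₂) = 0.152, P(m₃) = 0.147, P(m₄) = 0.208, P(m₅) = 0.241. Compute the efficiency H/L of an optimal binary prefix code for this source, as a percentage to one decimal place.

99.5%

Entropy H = −Σ p log₂ p ≈ 2.2868 bits.
Huffman merges: 147/1000+19/125→299/1000; 26/125+241/1000→449/1000; 63/250+299/1000→551/1000; 449/1000+551/1000→1. L = 2299/1000 ≈ 2.2990.
Efficiency = H/L = 2.2868/2.2990 = 99.5%.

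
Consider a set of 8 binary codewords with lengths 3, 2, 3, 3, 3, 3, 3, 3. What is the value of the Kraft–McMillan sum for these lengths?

1.125

With common denominator 2^3 = 8: Σ 2^(−ℓᵢ) = 1/8 + 2/8 + 1/8 + 1/8 + 1/8 + 1/8 + 1/8 + 1/8 = 9/8 = 1.125.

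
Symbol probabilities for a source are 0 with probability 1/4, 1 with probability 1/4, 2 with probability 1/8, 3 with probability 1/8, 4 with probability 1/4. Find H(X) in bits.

2.25 bits

Each probability is a power of 1/2, so log₂(1/p) is an integer.
H = Σ p·log₂(1/p) = 1/4·2 + 1/4·2 + 1/8·3 + 1/8·3 + 1/4·2 = 2.25 bits.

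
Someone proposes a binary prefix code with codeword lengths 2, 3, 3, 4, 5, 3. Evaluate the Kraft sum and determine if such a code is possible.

With common denominator 2^5 = 32: Σ 2^(−ℓᵢ) = 8/32 + 4/32 + 4/32 + 2/32 + 1/32 + 4/32 = 23/32 = 0.71875.
Kraft's inequality requires Σ ≤ 1; here Σ = 0.71875 ≤ 1, so such a prefix code exists.

0.71875; yes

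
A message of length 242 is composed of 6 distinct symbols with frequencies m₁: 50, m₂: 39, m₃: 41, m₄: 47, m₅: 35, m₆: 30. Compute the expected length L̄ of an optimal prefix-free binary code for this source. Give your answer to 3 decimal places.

Probabilities are the counts divided by 242.
Repeatedly combine the two least-probable nodes; the expected code length is the sum of the merged weights.
merge 15/121 + 35/242 → 65/242
merge 39/242 + 41/242 → 40/121
merge 47/242 + 25/121 → 97/242
merge 65/242 + 40/121 → 145/242
merge 97/242 + 145/242 → 1
L = 65/242 + 40/121 + 97/242 + 145/242 + 1 = 629/242 ≈ 2.599 bits/symbol.

2.599 bits/symbol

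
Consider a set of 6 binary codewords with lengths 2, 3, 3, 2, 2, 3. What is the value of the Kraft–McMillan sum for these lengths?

1.125

With common denominator 2^3 = 8: Σ 2^(−ℓᵢ) = 2/8 + 1/8 + 1/8 + 2/8 + 2/8 + 1/8 = 9/8 = 1.125.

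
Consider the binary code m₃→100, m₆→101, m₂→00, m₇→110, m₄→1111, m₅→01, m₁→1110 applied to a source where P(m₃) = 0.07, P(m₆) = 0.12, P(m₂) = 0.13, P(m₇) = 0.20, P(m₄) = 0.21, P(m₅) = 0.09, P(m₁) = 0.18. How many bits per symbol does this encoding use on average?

3.17 bits/symbol

L̄ = Σ pᵢ·ℓᵢ = 0.07·3 + 0.12·3 + 0.13·2 + 0.20·3 + 0.21·4 + 0.09·2 + 0.18·4 = 3.17 bits/symbol.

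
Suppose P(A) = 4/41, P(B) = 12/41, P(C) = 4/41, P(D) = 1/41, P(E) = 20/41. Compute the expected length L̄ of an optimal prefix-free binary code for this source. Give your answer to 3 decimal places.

1.854 bits/symbol

Repeatedly combine the two least-probable nodes; the expected code length is the sum of the merged weights.
merge 1/41 + 4/41 → 5/41
merge 4/41 + 5/41 → 9/41
merge 9/41 + 12/41 → 21/41
merge 20/41 + 21/41 → 1
L = 5/41 + 9/41 + 21/41 + 1 = 76/41 ≈ 1.854 bits/symbol.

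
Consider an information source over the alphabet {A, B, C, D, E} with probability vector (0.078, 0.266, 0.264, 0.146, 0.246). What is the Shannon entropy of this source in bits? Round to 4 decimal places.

2.2055 bits

H = −Σ pᵢ log₂ pᵢ.
−0.078·log₂(0.078) = 0.2871
−0.266·log₂(0.266) = 0.5082
−0.264·log₂(0.264) = 0.5072
−0.146·log₂(0.146) = 0.4053
−0.246·log₂(0.246) = 0.4977
Sum ≈ 2.2055 → 2.2055 bits.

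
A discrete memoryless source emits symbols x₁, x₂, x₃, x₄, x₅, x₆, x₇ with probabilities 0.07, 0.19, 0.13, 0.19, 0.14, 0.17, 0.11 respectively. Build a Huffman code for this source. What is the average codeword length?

Repeatedly combine the two least-probable nodes; the expected code length is the sum of the merged weights.
merge 7/100 + 11/100 → 9/50
merge 13/100 + 7/50 → 27/100
merge 17/100 + 9/50 → 7/20
merge 19/100 + 19/100 → 19/50
merge 27/100 + 7/20 → 31/50
merge 19/50 + 31/50 → 1
L = 9/50 + 27/100 + 7/20 + 19/50 + 31/50 + 1 = 14/5 = 2.8 bits/symbol.

2.8 bits/symbol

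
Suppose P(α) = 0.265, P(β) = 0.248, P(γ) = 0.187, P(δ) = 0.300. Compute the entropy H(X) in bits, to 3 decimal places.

1.980 bits

H = −Σ pᵢ log₂ pᵢ.
−0.265·log₂(0.265) = 0.5077
−0.248·log₂(0.248) = 0.4989
−0.187·log₂(0.187) = 0.4523
−0.300·log₂(0.300) = 0.5211
Sum ≈ 1.9800 → 1.980 bits.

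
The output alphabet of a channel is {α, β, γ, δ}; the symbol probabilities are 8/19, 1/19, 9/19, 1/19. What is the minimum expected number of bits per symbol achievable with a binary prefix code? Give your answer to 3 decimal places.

Repeatedly combine the two least-probable nodes; the expected code length is the sum of the merged weights.
merge 1/19 + 1/19 → 2/19
merge 2/19 + 8/19 → 10/19
merge 9/19 + 10/19 → 1
L = 2/19 + 10/19 + 1 = 31/19 ≈ 1.632 bits/symbol.

1.632 bits/symbol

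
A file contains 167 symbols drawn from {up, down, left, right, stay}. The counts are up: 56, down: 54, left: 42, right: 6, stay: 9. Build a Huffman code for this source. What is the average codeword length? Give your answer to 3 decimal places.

Probabilities are the counts divided by 167.
Repeatedly combine the two least-probable nodes; the expected code length is the sum of the merged weights.
merge 6/167 + 9/167 → 15/167
merge 15/167 + 42/167 → 57/167
merge 54/167 + 56/167 → 110/167
merge 57/167 + 110/167 → 1
L = 15/167 + 57/167 + 110/167 + 1 = 349/167 ≈ 2.090 bits/symbol.

2.090 bits/symbol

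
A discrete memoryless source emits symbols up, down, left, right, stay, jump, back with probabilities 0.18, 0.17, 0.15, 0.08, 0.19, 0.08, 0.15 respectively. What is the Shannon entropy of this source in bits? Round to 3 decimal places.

H = −Σ pᵢ log₂ pᵢ.
−0.18·log₂(0.18) = 0.4453
−0.17·log₂(0.17) = 0.4346
−0.15·log₂(0.15) = 0.4105
−0.08·log₂(0.08) = 0.2915
−0.19·log₂(0.19) = 0.4552
−0.08·log₂(0.08) = 0.2915
−0.15·log₂(0.15) = 0.4105
Sum ≈ 2.7392 → 2.739 bits.

2.739 bits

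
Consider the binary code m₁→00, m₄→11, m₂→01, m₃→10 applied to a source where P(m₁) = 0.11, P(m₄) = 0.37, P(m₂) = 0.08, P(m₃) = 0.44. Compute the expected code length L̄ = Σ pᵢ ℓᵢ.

2 bits/symbol

L̄ = Σ pᵢ·ℓᵢ = 0.11·2 + 0.37·2 + 0.08·2 + 0.44·2 = 2 bits/symbol.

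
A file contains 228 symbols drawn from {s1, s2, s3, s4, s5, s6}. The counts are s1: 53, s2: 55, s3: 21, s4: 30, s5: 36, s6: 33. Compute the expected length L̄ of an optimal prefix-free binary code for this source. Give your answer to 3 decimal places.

Probabilities are the counts divided by 228.
Repeatedly combine the two least-probable nodes; the expected code length is the sum of the merged weights.
merge 7/76 + 5/38 → 17/76
merge 11/76 + 3/19 → 23/76
merge 17/76 + 53/228 → 26/57
merge 55/228 + 23/76 → 31/57
merge 26/57 + 31/57 → 1
L = 17/76 + 23/76 + 26/57 + 31/57 + 1 = 48/19 ≈ 2.526 bits/symbol.

2.526 bits/symbol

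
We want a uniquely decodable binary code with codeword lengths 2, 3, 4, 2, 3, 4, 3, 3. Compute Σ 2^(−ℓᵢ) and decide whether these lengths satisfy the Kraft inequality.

With common denominator 2^4 = 16: Σ 2^(−ℓᵢ) = 4/16 + 2/16 + 1/16 + 4/16 + 2/16 + 1/16 + 2/16 + 2/16 = 18/16 = 1.125.
Kraft's inequality requires Σ ≤ 1; here Σ = 1.125 > 1, so no such prefix code exists.

1.125; no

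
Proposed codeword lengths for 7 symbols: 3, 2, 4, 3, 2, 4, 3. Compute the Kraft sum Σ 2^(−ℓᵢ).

1

With common denominator 2^4 = 16: Σ 2^(−ℓᵢ) = 2/16 + 4/16 + 1/16 + 2/16 + 4/16 + 1/16 + 2/16 = 16/16 = 1.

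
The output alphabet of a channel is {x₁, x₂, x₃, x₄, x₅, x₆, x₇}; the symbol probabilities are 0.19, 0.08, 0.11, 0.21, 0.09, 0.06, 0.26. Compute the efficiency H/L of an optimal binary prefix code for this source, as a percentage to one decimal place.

Entropy H = −Σ p log₂ p ≈ 2.6313 bits.
Huffman merges: 3/50+2/25→7/50; 9/100+11/100→1/5; 7/50+19/100→33/100; 1/5+21/100→41/100; 13/50+33/100→59/100; 41/100+59/100→1. L = 267/100 ≈ 2.6700.
Efficiency = H/L = 2.6313/2.6700 = 98.6%.

98.6%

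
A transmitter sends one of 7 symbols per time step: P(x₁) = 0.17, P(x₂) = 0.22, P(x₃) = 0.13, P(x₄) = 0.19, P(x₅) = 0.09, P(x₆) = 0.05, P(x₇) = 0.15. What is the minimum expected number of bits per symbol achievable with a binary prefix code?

Repeatedly combine the two least-probable nodes; the expected code length is the sum of the merged weights.
merge 1/20 + 9/100 → 7/50
merge 13/100 + 7/50 → 27/100
merge 3/20 + 17/100 → 8/25
merge 19/100 + 11/50 → 41/100
merge 27/100 + 8/25 → 59/100
merge 41/100 + 59/100 → 1
L = 7/50 + 27/100 + 8/25 + 41/100 + 59/100 + 1 = 273/100 = 2.73 bits/symbol.

2.73 bits/symbol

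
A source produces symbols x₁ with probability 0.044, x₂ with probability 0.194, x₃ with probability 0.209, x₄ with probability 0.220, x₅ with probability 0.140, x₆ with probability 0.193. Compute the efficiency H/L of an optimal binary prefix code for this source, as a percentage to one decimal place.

Entropy H = −Σ p log₂ p ≈ 2.4650 bits.
Huffman merges: 11/250+7/50→23/125; 23/125+193/1000→377/1000; 97/500+209/1000→403/1000; 11/50+377/1000→597/1000; 403/1000+597/1000→1. L = 2561/1000 ≈ 2.5610.
Efficiency = H/L = 2.4650/2.5610 = 96.3%.

96.3%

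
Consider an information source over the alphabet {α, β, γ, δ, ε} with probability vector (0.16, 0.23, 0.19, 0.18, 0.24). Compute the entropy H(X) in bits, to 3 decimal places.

H = −Σ pᵢ log₂ pᵢ.
−0.16·log₂(0.16) = 0.4230
−0.23·log₂(0.23) = 0.4877
−0.19·log₂(0.19) = 0.4552
−0.18·log₂(0.18) = 0.4453
−0.24·log₂(0.24) = 0.4941
Sum ≈ 2.3054 → 2.305 bits.

2.305 bits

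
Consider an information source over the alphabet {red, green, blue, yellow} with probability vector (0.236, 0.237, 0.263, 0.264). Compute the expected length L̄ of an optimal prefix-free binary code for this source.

Repeatedly combine the two least-probable nodes; the expected code length is the sum of the merged weights.
merge 59/250 + 237/1000 → 473/1000
merge 263/1000 + 33/125 → 527/1000
merge 473/1000 + 527/1000 → 1
L = 473/1000 + 527/1000 + 1 = 2 bits/symbol.

2 bits/symbol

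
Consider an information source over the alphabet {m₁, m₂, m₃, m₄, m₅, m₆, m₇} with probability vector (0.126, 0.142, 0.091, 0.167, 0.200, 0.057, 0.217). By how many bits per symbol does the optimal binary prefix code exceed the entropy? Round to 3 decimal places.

0.030 bits

Entropy H = −Σ p log₂ p ≈ 2.7006 bits.
Huffman merges: 57/1000+91/1000→37/250; 63/500+71/500→67/250; 37/250+167/1000→63/200; 1/5+217/1000→417/1000; 67/250+63/200→583/1000; 417/1000+583/1000→1. L = 2731/1000 ≈ 2.7310.
L − H = 2.7310 − 2.7006 = 0.030 bits.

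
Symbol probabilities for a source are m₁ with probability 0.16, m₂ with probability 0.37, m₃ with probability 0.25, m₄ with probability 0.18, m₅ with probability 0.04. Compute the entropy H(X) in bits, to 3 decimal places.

H = −Σ pᵢ log₂ pᵢ.
−0.16·log₂(0.16) = 0.4230
−0.37·log₂(0.37) = 0.5307
−0.25·log₂(0.25) = 0.5000
−0.18·log₂(0.18) = 0.4453
−0.04·log₂(0.04) = 0.1858
Sum ≈ 2.0848 → 2.085 bits.

2.085 bits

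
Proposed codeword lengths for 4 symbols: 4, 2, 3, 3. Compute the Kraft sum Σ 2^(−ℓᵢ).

0.5625

With common denominator 2^4 = 16: Σ 2^(−ℓᵢ) = 1/16 + 4/16 + 2/16 + 2/16 = 9/16 = 0.5625.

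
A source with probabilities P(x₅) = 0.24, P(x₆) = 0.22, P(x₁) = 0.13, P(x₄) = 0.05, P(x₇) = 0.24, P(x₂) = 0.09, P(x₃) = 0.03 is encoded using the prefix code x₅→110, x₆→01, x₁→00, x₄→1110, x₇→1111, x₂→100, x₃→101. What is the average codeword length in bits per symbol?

2.94 bits/symbol

L̄ = Σ pᵢ·ℓᵢ = 0.24·3 + 0.22·2 + 0.13·2 + 0.05·4 + 0.24·4 + 0.09·3 + 0.03·3 = 2.94 bits/symbol.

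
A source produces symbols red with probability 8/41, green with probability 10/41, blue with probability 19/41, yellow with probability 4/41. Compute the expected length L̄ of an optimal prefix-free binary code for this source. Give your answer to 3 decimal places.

Repeatedly combine the two least-probable nodes; the expected code length is the sum of the merged weights.
merge 4/41 + 8/41 → 12/41
merge 10/41 + 12/41 → 22/41
merge 19/41 + 22/41 → 1
L = 12/41 + 22/41 + 1 = 75/41 ≈ 1.829 bits/symbol.

1.829 bits/symbol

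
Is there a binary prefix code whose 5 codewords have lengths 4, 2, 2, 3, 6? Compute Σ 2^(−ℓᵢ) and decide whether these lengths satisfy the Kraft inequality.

0.703125; yes

With common denominator 2^6 = 64: Σ 2^(−ℓᵢ) = 4/64 + 16/64 + 16/64 + 8/64 + 1/64 = 45/64 = 0.703125.
Kraft's inequality requires Σ ≤ 1; here Σ = 0.703125 ≤ 1, so such a prefix code exists.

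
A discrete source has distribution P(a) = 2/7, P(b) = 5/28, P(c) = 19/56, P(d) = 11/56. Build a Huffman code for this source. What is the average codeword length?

Repeatedly combine the two least-probable nodes; the expected code length is the sum of the merged weights.
merge 5/28 + 11/56 → 3/8
merge 2/7 + 19/56 → 5/8
merge 3/8 + 5/8 → 1
L = 3/8 + 5/8 + 1 = 2 bits/symbol.

2 bits/symbol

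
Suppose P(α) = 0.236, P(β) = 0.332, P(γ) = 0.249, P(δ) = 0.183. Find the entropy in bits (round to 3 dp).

H = −Σ pᵢ log₂ pᵢ.
−0.236·log₂(0.236) = 0.4916
−0.332·log₂(0.332) = 0.5281
−0.249·log₂(0.249) = 0.4994
−0.183·log₂(0.183) = 0.4484
Sum ≈ 1.9676 → 1.968 bits.

1.968 bits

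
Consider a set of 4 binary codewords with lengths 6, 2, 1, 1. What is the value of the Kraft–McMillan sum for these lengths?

1.265625

With common denominator 2^6 = 64: Σ 2^(−ℓᵢ) = 1/64 + 16/64 + 32/64 + 32/64 = 81/64 = 1.265625.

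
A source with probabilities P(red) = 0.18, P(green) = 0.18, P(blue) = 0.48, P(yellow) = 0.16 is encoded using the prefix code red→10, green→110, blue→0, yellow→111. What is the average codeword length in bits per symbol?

1.86 bits/symbol

L̄ = Σ pᵢ·ℓᵢ = 0.18·2 + 0.18·3 + 0.48·1 + 0.16·3 = 1.86 bits/symbol.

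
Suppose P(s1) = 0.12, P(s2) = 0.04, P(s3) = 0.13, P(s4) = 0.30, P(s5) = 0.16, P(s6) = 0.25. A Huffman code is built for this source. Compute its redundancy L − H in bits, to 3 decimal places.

Entropy H = −Σ p log₂ p ≈ 2.3796 bits.
Huffman merges: 1/25+3/25→4/25; 13/100+4/25→29/100; 4/25+1/4→41/100; 29/100+3/10→59/100; 41/100+59/100→1. L = 49/20 ≈ 2.4500.
L − H = 2.4500 − 2.3796 = 0.070 bits.

0.070 bits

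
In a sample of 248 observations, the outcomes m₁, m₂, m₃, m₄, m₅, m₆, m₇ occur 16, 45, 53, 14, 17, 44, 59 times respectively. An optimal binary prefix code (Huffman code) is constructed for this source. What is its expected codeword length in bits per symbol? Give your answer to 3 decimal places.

2.669 bits/symbol

Probabilities are the counts divided by 248.
Repeatedly combine the two least-probable nodes; the expected code length is the sum of the merged weights.
merge 7/124 + 2/31 → 15/124
merge 17/248 + 15/124 → 47/248
merge 11/62 + 45/248 → 89/248
merge 47/248 + 53/248 → 25/62
merge 59/248 + 89/248 → 37/62
merge 25/62 + 37/62 → 1
L = 15/124 + 47/248 + 89/248 + 25/62 + 37/62 + 1 = 331/124 ≈ 2.669 bits/symbol.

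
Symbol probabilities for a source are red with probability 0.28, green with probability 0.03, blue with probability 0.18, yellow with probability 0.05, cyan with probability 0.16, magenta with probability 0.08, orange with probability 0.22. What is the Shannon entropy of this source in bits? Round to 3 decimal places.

2.522 bits

H = −Σ pᵢ log₂ pᵢ.
−0.28·log₂(0.28) = 0.5142
−0.03·log₂(0.03) = 0.1518
−0.18·log₂(0.18) = 0.4453
−0.05·log₂(0.05) = 0.2161
−0.16·log₂(0.16) = 0.4230
−0.08·log₂(0.08) = 0.2915
−0.22·log₂(0.22) = 0.4806
Sum ≈ 2.5225 → 2.522 bits.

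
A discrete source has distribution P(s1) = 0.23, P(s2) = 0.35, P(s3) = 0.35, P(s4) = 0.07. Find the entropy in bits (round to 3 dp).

1.816 bits

H = −Σ pᵢ log₂ pᵢ.
−0.23·log₂(0.23) = 0.4877
−0.35·log₂(0.35) = 0.5301
−0.35·log₂(0.35) = 0.5301
−0.07·log₂(0.07) = 0.2686
Sum ≈ 1.8164 → 1.816 bits.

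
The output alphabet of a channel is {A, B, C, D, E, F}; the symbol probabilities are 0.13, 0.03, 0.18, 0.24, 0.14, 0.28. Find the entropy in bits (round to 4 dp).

H = −Σ pᵢ log₂ pᵢ.
−0.13·log₂(0.13) = 0.3826
−0.03·log₂(0.03) = 0.1518
−0.18·log₂(0.18) = 0.4453
−0.24·log₂(0.24) = 0.4941
−0.14·log₂(0.14) = 0.3971
−0.28·log₂(0.28) = 0.5142
Sum ≈ 2.3852 → 2.3852 bits.

2.3852 bits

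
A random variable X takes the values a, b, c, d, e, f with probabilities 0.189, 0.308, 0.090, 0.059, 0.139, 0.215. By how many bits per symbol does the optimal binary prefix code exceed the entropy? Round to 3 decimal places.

0.033 bits

Entropy H = −Σ p log₂ p ≈ 2.4036 bits.
Huffman merges: 59/1000+9/100→149/1000; 139/1000+149/1000→36/125; 189/1000+43/200→101/250; 36/125+77/250→149/250; 101/250+149/250→1. L = 2437/1000 ≈ 2.4370.
L − H = 2.4370 − 2.4036 = 0.033 bits.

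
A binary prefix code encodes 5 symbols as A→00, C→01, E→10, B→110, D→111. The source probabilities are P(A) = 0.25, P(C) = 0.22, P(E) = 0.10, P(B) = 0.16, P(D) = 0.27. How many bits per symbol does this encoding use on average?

2.43 bits/symbol

L̄ = Σ pᵢ·ℓᵢ = 0.25·2 + 0.22·2 + 0.10·2 + 0.16·3 + 0.27·3 = 2.43 bits/symbol.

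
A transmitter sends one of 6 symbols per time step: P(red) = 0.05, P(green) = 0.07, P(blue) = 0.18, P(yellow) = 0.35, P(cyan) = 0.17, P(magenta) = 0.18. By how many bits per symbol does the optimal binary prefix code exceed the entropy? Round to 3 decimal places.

Entropy H = −Σ p log₂ p ≈ 2.3400 bits.
Huffman merges: 1/20+7/100→3/25; 3/25+17/100→29/100; 9/50+9/50→9/25; 29/100+7/20→16/25; 9/25+16/25→1. L = 241/100 ≈ 2.4100.
L − H = 2.4100 − 2.3400 = 0.070 bits.

0.070 bits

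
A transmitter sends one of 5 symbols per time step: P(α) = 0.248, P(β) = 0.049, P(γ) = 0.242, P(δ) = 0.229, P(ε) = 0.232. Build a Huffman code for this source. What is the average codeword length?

Repeatedly combine the two least-probable nodes; the expected code length is the sum of the merged weights.
merge 49/1000 + 229/1000 → 139/500
merge 29/125 + 121/500 → 237/500
merge 31/125 + 139/500 → 263/500
merge 237/500 + 263/500 → 1
L = 139/500 + 237/500 + 263/500 + 1 = 1139/500 = 2.278 bits/symbol.

2.278 bits/symbol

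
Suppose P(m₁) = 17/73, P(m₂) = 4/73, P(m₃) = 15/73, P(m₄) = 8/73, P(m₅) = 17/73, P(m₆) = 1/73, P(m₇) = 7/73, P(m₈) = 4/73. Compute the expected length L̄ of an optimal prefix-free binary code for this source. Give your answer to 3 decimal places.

Repeatedly combine the two least-probable nodes; the expected code length is the sum of the merged weights.
merge 1/73 + 4/73 → 5/73
merge 4/73 + 5/73 → 9/73
merge 7/73 + 8/73 → 15/73
merge 9/73 + 15/73 → 24/73
merge 15/73 + 17/73 → 32/73
merge 17/73 + 24/73 → 41/73
merge 32/73 + 41/73 → 1
L = 5/73 + 9/73 + 15/73 + 24/73 + 32/73 + 41/73 + 1 = 199/73 ≈ 2.726 bits/symbol.

2.726 bits/symbol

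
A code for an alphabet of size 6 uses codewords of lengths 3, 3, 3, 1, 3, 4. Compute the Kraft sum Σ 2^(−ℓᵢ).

With common denominator 2^4 = 16: Σ 2^(−ℓᵢ) = 2/16 + 2/16 + 2/16 + 8/16 + 2/16 + 1/16 = 17/16 = 1.0625.

1.0625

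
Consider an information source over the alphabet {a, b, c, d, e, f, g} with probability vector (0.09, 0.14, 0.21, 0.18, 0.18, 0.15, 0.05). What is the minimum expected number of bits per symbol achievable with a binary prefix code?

2.75 bits/symbol

Repeatedly combine the two least-probable nodes; the expected code length is the sum of the merged weights.
merge 1/20 + 9/100 → 7/50
merge 7/50 + 7/50 → 7/25
merge 3/20 + 9/50 → 33/100
merge 9/50 + 21/100 → 39/100
merge 7/25 + 33/100 → 61/100
merge 39/100 + 61/100 → 1
L = 7/50 + 7/25 + 33/100 + 39/100 + 61/100 + 1 = 11/4 = 2.75 bits/symbol.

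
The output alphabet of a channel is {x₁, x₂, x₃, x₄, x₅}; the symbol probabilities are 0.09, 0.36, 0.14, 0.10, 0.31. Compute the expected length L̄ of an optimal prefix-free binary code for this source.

2.16 bits/symbol

Repeatedly combine the two least-probable nodes; the expected code length is the sum of the merged weights.
merge 9/100 + 1/10 → 19/100
merge 7/50 + 19/100 → 33/100
merge 31/100 + 33/100 → 16/25
merge 9/25 + 16/25 → 1
L = 19/100 + 33/100 + 16/25 + 1 = 54/25 = 2.16 bits/symbol.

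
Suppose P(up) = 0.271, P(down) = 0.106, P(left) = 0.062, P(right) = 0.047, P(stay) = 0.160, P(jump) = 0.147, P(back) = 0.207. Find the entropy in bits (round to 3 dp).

H = −Σ pᵢ log₂ pᵢ.
−0.271·log₂(0.271) = 0.5105
−0.106·log₂(0.106) = 0.3432
−0.062·log₂(0.062) = 0.2487
−0.047·log₂(0.047) = 0.2073
−0.160·log₂(0.160) = 0.4230
−0.147·log₂(0.147) = 0.4066
−0.207·log₂(0.207) = 0.4704
Sum ≈ 2.6097 → 2.610 bits.

2.610 bits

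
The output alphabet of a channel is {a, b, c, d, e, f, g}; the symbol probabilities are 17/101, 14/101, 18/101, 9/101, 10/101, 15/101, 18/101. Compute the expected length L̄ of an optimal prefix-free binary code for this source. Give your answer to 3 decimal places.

2.822 bits/symbol

Repeatedly combine the two least-probable nodes; the expected code length is the sum of the merged weights.
merge 9/101 + 10/101 → 19/101
merge 14/101 + 15/101 → 29/101
merge 17/101 + 18/101 → 35/101
merge 18/101 + 19/101 → 37/101
merge 29/101 + 35/101 → 64/101
merge 37/101 + 64/101 → 1
L = 19/101 + 29/101 + 35/101 + 37/101 + 64/101 + 1 = 285/101 ≈ 2.822 bits/symbol.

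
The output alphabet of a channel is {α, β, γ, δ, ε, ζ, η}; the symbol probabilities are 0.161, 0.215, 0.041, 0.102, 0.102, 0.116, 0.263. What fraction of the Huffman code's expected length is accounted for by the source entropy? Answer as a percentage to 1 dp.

98.7%

Entropy H = −Σ p log₂ p ≈ 2.6290 bits.
Huffman merges: 41/1000+51/500→143/1000; 51/500+29/250→109/500; 143/1000+161/1000→38/125; 43/200+109/500→433/1000; 263/1000+38/125→567/1000; 433/1000+567/1000→1. L = 533/200 ≈ 2.6650.
Efficiency = H/L = 2.6290/2.6650 = 98.7%.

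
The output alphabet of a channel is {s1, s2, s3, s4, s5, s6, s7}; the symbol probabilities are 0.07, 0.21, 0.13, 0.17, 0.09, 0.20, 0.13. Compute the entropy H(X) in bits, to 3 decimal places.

H = −Σ pᵢ log₂ pᵢ.
−0.07·log₂(0.07) = 0.2686
−0.21·log₂(0.21) = 0.4728
−0.13·log₂(0.13) = 0.3826
−0.17·log₂(0.17) = 0.4346
−0.09·log₂(0.09) = 0.3127
−0.20·log₂(0.20) = 0.4644
−0.13·log₂(0.13) = 0.3826
Sum ≈ 2.7183 → 2.718 bits.

2.718 bits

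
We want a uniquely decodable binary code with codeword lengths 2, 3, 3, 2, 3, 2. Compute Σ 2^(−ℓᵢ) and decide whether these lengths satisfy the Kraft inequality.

With common denominator 2^3 = 8: Σ 2^(−ℓᵢ) = 2/8 + 1/8 + 1/8 + 2/8 + 1/8 + 2/8 = 9/8 = 1.125.
Kraft's inequality requires Σ ≤ 1; here Σ = 1.125 > 1, so no such prefix code exists.

1.125; no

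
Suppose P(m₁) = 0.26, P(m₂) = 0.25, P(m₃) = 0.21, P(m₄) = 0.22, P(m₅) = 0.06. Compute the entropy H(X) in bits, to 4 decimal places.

2.2022 bits

H = −Σ pᵢ log₂ pᵢ.
−0.26·log₂(0.26) = 0.5053
−0.25·log₂(0.25) = 0.5000
−0.21·log₂(0.21) = 0.4728
−0.22·log₂(0.22) = 0.4806
−0.06·log₂(0.06) = 0.2435
Sum ≈ 2.2022 → 2.2022 bits.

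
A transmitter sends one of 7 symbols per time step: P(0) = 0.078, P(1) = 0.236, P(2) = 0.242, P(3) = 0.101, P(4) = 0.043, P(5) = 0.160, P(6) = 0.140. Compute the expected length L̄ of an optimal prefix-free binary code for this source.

2.643 bits/symbol

Repeatedly combine the two least-probable nodes; the expected code length is the sum of the merged weights.
merge 43/1000 + 39/500 → 121/1000
merge 101/1000 + 121/1000 → 111/500
merge 7/50 + 4/25 → 3/10
merge 111/500 + 59/250 → 229/500
merge 121/500 + 3/10 → 271/500
merge 229/500 + 271/500 → 1
L = 121/1000 + 111/500 + 3/10 + 229/500 + 271/500 + 1 = 2643/1000 = 2.643 bits/symbol.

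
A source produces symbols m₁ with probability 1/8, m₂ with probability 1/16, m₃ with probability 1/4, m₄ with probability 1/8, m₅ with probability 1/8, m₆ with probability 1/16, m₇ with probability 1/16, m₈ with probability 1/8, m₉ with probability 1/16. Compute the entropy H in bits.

Each probability is a power of 1/2, so log₂(1/p) is an integer.
H = Σ p·log₂(1/p) = 1/8·3 + 1/16·4 + 1/4·2 + 1/8·3 + 1/8·3 + 1/16·4 + 1/16·4 + 1/8·3 + 1/16·4 = 3 bits.

3 bits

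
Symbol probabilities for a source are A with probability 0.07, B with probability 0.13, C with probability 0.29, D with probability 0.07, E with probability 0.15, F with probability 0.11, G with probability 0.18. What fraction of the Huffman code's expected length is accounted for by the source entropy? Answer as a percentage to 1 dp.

Entropy H = −Σ p log₂ p ≈ 2.6438 bits.
Huffman merges: 7/100+7/100→7/50; 11/100+13/100→6/25; 7/50+3/20→29/100; 9/50+6/25→21/50; 29/100+29/100→29/50; 21/50+29/50→1. L = 267/100 ≈ 2.6700.
Efficiency = H/L = 2.6438/2.6700 = 99.0%.

99.0%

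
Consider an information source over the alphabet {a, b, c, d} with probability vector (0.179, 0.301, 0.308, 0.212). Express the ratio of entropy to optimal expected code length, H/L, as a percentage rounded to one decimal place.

Entropy H = −Σ p log₂ p ≈ 1.9634 bits.
Huffman merges: 179/1000+53/250→391/1000; 301/1000+77/250→609/1000; 391/1000+609/1000→1. L = 2 ≈ 2.0000.
Efficiency = H/L = 1.9634/2.0000 = 98.2%.

98.2%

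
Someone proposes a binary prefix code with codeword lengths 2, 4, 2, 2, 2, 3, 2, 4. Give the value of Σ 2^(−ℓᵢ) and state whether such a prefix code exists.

With common denominator 2^4 = 16: Σ 2^(−ℓᵢ) = 4/16 + 1/16 + 4/16 + 4/16 + 4/16 + 2/16 + 4/16 + 1/16 = 24/16 = 1.5.
Kraft's inequality requires Σ ≤ 1; here Σ = 1.5 > 1, so no such prefix code exists.

1.5; no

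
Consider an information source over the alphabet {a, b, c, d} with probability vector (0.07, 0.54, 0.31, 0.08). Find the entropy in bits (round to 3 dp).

H = −Σ pᵢ log₂ pᵢ.
−0.07·log₂(0.07) = 0.2686
−0.54·log₂(0.54) = 0.4800
−0.31·log₂(0.31) = 0.5238
−0.08·log₂(0.08) = 0.2915
Sum ≈ 1.5639 → 1.564 bits.

1.564 bits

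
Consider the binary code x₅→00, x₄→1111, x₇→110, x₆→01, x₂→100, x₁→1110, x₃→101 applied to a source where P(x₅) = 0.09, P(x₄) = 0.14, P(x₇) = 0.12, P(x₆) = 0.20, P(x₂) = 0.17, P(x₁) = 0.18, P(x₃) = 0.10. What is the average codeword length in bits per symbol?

L̄ = Σ pᵢ·ℓᵢ = 0.09·2 + 0.14·4 + 0.12·3 + 0.20·2 + 0.17·3 + 0.18·4 + 0.10·3 = 3.03 bits/symbol.

3.03 bits/symbol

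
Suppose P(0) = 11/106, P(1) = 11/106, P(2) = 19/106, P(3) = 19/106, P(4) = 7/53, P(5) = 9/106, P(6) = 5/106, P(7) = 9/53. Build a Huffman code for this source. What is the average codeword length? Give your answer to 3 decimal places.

2.953 bits/symbol

Repeatedly combine the two least-probable nodes; the expected code length is the sum of the merged weights.
merge 5/106 + 9/106 → 7/53
merge 11/106 + 11/106 → 11/53
merge 7/53 + 7/53 → 14/53
merge 9/53 + 19/106 → 37/106
merge 19/106 + 11/53 → 41/106
merge 14/53 + 37/106 → 65/106
merge 41/106 + 65/106 → 1
L = 7/53 + 11/53 + 14/53 + 37/106 + 41/106 + 65/106 + 1 = 313/106 ≈ 2.953 bits/symbol.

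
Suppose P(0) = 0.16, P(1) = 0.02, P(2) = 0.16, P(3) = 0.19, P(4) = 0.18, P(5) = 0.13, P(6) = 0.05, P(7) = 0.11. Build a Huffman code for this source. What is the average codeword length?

Repeatedly combine the two least-probable nodes; the expected code length is the sum of the merged weights.
merge 1/50 + 1/20 → 7/100
merge 7/100 + 11/100 → 9/50
merge 13/100 + 4/25 → 29/100
merge 4/25 + 9/50 → 17/50
merge 9/50 + 19/100 → 37/100
merge 29/100 + 17/50 → 63/100
merge 37/100 + 63/100 → 1
L = 7/100 + 9/50 + 29/100 + 17/50 + 37/100 + 63/100 + 1 = 72/25 = 2.88 bits/symbol.

2.88 bits/symbol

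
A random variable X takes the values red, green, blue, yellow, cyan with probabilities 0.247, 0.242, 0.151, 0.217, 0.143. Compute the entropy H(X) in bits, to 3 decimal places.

H = −Σ pᵢ log₂ pᵢ.
−0.247·log₂(0.247) = 0.4983
−0.242·log₂(0.242) = 0.4954
−0.151·log₂(0.151) = 0.4118
−0.217·log₂(0.217) = 0.4783
−0.143·log₂(0.143) = 0.4012
Sum ≈ 2.2851 → 2.285 bits.

2.285 bits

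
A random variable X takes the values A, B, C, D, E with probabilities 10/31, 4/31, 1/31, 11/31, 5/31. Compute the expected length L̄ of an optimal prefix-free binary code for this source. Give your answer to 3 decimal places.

Repeatedly combine the two least-probable nodes; the expected code length is the sum of the merged weights.
merge 1/31 + 4/31 → 5/31
merge 5/31 + 5/31 → 10/31
merge 10/31 + 10/31 → 20/31
merge 11/31 + 20/31 → 1
L = 5/31 + 10/31 + 20/31 + 1 = 66/31 ≈ 2.129 bits/symbol.

2.129 bits/symbol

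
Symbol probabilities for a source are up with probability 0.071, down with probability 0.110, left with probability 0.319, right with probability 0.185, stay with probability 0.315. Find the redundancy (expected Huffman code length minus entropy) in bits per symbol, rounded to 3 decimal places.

0.059 bits

Entropy H = −Σ p log₂ p ≈ 2.1224 bits.
Huffman merges: 71/1000+11/100→181/1000; 181/1000+37/200→183/500; 63/200+319/1000→317/500; 183/500+317/500→1. L = 2181/1000 ≈ 2.1810.
L − H = 2.1810 − 2.1224 = 0.059 bits.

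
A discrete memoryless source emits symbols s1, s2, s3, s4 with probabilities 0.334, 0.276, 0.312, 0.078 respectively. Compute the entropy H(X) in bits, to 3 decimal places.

H = −Σ pᵢ log₂ pᵢ.
−0.334·log₂(0.334) = 0.5284
−0.276·log₂(0.276) = 0.5126
−0.312·log₂(0.312) = 0.5243
−0.078·log₂(0.078) = 0.2871
Sum ≈ 1.8524 → 1.852 bits.

1.852 bits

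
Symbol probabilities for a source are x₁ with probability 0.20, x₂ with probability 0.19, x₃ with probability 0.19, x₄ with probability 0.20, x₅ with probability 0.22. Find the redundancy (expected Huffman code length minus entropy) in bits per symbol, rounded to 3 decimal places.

Entropy H = −Σ p log₂ p ≈ 2.3198 bits.
Huffman merges: 19/100+19/100→19/50; 1/5+1/5→2/5; 11/50+19/50→3/5; 2/5+3/5→1. L = 119/50 ≈ 2.3800.
L − H = 2.3800 − 2.3198 = 0.060 bits.

0.060 bits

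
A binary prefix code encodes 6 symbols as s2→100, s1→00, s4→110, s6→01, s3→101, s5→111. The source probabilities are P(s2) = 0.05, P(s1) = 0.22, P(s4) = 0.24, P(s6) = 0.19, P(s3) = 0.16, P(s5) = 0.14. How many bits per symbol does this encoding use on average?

L̄ = Σ pᵢ·ℓᵢ = 0.05·3 + 0.22·2 + 0.24·3 + 0.19·2 + 0.16·3 + 0.14·3 = 2.59 bits/symbol.

2.59 bits/symbol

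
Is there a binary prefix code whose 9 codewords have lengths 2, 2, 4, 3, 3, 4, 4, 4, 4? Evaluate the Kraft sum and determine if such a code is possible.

1.0625; no

With common denominator 2^4 = 16: Σ 2^(−ℓᵢ) = 4/16 + 4/16 + 1/16 + 2/16 + 2/16 + 1/16 + 1/16 + 1/16 + 1/16 = 17/16 = 1.0625.
Kraft's inequality requires Σ ≤ 1; here Σ = 1.0625 > 1, so no such prefix code exists.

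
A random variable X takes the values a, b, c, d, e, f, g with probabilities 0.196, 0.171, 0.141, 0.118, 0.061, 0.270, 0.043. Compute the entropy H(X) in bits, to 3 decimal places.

2.610 bits

H = −Σ pᵢ log₂ pᵢ.
−0.196·log₂(0.196) = 0.4608
−0.171·log₂(0.171) = 0.4357
−0.141·log₂(0.141) = 0.3985
−0.118·log₂(0.118) = 0.3638
−0.061·log₂(0.061) = 0.2461
−0.270·log₂(0.270) = 0.5100
−0.043·log₂(0.043) = 0.1952
Sum ≈ 2.6102 → 2.610 bits.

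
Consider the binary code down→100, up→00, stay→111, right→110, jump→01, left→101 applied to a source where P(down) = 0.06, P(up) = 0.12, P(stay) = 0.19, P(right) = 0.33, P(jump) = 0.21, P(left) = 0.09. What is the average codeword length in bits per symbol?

2.67 bits/symbol

L̄ = Σ pᵢ·ℓᵢ = 0.06·3 + 0.12·2 + 0.19·3 + 0.33·3 + 0.21·2 + 0.09·3 = 2.67 bits/symbol.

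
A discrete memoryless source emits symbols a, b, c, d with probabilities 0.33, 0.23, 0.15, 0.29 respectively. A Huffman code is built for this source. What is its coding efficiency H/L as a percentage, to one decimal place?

97.2%

Entropy H = −Σ p log₂ p ≈ 1.9439 bits.
Huffman merges: 3/20+23/100→19/50; 29/100+33/100→31/50; 19/50+31/50→1. L = 2 ≈ 2.0000.
Efficiency = H/L = 1.9439/2.0000 = 97.2%.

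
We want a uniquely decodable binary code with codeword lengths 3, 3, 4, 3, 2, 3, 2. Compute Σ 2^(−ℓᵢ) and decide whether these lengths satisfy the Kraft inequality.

With common denominator 2^4 = 16: Σ 2^(−ℓᵢ) = 2/16 + 2/16 + 1/16 + 2/16 + 4/16 + 2/16 + 4/16 = 17/16 = 1.0625.
Kraft's inequality requires Σ ≤ 1; here Σ = 1.0625 > 1, so no such prefix code exists.

1.0625; no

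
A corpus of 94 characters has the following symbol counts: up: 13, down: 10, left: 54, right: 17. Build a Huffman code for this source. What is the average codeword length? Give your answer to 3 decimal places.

Probabilities are the counts divided by 94.
Repeatedly combine the two least-probable nodes; the expected code length is the sum of the merged weights.
merge 5/47 + 13/94 → 23/94
merge 17/94 + 23/94 → 20/47
merge 20/47 + 27/47 → 1
L = 23/94 + 20/47 + 1 = 157/94 ≈ 1.670 bits/symbol.

1.670 bits/symbol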